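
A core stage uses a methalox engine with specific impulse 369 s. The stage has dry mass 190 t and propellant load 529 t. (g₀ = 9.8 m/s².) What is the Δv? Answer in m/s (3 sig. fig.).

v_e = Isp · g₀ = 369 × 9.8 = 3616.2 m/s.
m₀ = m_dry + m_prop = 190 + 529 = 719 t.
Using Δv = v_e ln(m₀/m_f): Δv = v_e · ln(m₀/m_f) = 3616.2 × ln(3.784) = 3616.2 × 1.3308 ≈ 4812.6 m/s.

Δv ≈ 4810 m/s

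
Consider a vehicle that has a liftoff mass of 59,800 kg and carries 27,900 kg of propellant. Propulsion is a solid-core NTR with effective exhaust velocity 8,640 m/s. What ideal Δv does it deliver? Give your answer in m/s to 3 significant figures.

m_f = m₀ − m_prop = 59,800 − 27,900 = 31,900 kg.
Rocket equation: Δv = v_e · ln(m₀/m_f) = 8640.0 × ln(1.875) = 8640.0 × 0.6284 ≈ 5429.4 m/s.

Δv ≈ 5430 m/s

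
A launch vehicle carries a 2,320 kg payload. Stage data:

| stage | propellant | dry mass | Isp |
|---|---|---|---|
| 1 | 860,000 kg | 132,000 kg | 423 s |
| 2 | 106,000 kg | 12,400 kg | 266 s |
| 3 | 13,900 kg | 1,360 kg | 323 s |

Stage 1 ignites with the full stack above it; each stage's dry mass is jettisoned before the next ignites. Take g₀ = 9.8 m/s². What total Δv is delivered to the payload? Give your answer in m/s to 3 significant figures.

Δv ≈ 14800 m/s

Ignition mass of stage 1 = 860,000+132,000 + 106,000+12,400 + 13,900+1,360 + 2,320 = 1,127,980 kg.
Stage 1: m₀ = 1,127,980 kg, m_f = 1,127,980 − 860,000 = 267,980 kg; Δv = 423×9.8×ln(4.209) = 4145.4×1.4373 ≈ 5958 m/s.
Stage 2: m₀ = 135,980 kg, m_f = 135,980 − 106,000 = 29,980 kg; Δv = 266×9.8×ln(4.536) = 2606.8×1.5120 ≈ 3941 m/s.
Stage 3: m₀ = 17,580 kg, m_f = 17,580 − 13,900 = 3,680 kg; Δv = 323×9.8×ln(4.777) = 3165.4×1.5638 ≈ 4950 m/s.
Total Δv = 5958 + 3941 + 4950 = 14849 m/s.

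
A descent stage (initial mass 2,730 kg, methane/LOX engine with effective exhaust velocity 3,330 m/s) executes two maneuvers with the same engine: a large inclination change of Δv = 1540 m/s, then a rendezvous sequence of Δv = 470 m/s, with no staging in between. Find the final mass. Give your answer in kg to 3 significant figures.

After the first burn: m = 2730 × exp(−1540/3330.0) = 2730 × 0.62973 = 1,719.16 kg.
After the second burn: m = 1,719.16 × exp(−470/3330.0) = 1,719.16 × 0.86837 = 1,492.87 kg.

final mass ≈ 1490 kg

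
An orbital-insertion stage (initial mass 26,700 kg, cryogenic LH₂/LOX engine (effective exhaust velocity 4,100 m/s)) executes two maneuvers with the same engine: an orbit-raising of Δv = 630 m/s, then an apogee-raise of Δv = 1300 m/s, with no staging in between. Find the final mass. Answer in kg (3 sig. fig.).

After the first burn: m = 26700 × exp(−630/4100.0) = 26700 × 0.85756 = 22,896.9 kg.
After the second burn: m = 22,896.9 × exp(−1300/4100.0) = 22,896.9 × 0.72828 = 16,675.4 kg.

final mass ≈ 16700 kg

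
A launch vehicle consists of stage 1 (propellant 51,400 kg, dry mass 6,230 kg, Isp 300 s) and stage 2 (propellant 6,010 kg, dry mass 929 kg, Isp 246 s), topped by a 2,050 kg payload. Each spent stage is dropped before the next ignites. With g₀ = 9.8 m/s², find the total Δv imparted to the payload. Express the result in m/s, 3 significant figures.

Ignition mass of stage 1 = 51,400+6,230 + 6,010+929 + 2,050 = 66,619 kg.
Stage 1: m₀ = 66,619 kg, m_f = 66,619 − 51,400 = 15,219 kg; Δv = 300×9.8×ln(4.377) = 2940.0×1.4764 ≈ 4341 m/s.
Stage 2: m₀ = 8,989 kg, m_f = 8,989 − 6,010 = 2,979 kg; Δv = 246×9.8×ln(3.017) = 2410.8×1.1044 ≈ 2663 m/s.
Total Δv = 4341 + 2663 = 7004 m/s.

Δv ≈ 7000 m/s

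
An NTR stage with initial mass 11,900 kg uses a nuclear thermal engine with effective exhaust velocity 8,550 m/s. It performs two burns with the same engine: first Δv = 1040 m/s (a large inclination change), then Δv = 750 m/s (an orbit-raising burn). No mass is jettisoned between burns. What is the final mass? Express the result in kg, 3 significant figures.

final mass ≈ 9650 kg

After the first burn: m = 11900 × exp(−1040/8550.0) = 11900 × 0.88547 = 10,537.1 kg.
After the second burn: m = 10,537.1 × exp(−750/8550.0) = 10,537.1 × 0.91602 = 9,652.19 kg.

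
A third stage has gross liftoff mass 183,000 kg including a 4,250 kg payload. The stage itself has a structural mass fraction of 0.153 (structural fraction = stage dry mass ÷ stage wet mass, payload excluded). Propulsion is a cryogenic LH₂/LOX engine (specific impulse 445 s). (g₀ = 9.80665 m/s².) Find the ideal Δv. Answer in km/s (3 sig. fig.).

Δv ≈ 7.66 km/s

Stage wet mass = m₀ − payload = 183,000 − 4,250 = 178,750 kg.
Stage dry mass = ε × stage wet mass = 0.153 × 178,750 = 27,348.8 kg.
Burnout mass m_f = stage dry + payload = 27,348.8 + 4,250 = 31,598.8 kg.
v_e = Isp · g₀ = 445 × 9.80665 = 4364.0 m/s.
From the ideal rocket equation, Δv = v_e · ln(183,000/31,598.8) = 4364.0 × ln(5.791) = 4364.0 × 1.7564 ≈ 7665 m/s.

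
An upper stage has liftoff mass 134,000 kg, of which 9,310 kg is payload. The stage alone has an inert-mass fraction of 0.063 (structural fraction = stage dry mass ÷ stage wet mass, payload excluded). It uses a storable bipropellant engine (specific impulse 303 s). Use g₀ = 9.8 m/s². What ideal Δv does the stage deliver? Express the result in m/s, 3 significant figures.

Stage wet mass = m₀ − payload = 134,000 − 9,310 = 124,690 kg.
Stage dry mass = ε × stage wet mass = 0.063 × 124,690 = 7,855.47 kg.
Burnout mass m_f = stage dry + payload = 7,855.47 + 9,310 = 17,165.47 kg.
v_e = Isp · g₀ = 303 × 9.8 = 2969.4 m/s.
Δv = v_e · ln(134,000/17,165.47) = 2969.4 × ln(7.806) = 2969.4 × 2.0549 ≈ 6102 m/s.

Δv ≈ 6100 m/s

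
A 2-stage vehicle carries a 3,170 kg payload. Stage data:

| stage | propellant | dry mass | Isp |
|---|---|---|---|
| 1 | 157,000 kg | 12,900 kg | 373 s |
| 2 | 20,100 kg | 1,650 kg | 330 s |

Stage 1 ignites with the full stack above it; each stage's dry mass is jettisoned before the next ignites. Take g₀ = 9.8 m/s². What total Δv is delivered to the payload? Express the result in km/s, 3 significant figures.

Δv ≈ 11.3 km/s

Ignition mass of stage 1 = 157,000+12,900 + 20,100+1,650 + 3,170 = 194,820 kg.
Stage 1: m₀ = 194,820 kg, m_f = 194,820 − 157,000 = 37,820 kg; Δv = 373×9.8×ln(5.151) = 3655.4×1.6392 ≈ 5992 m/s.
Stage 2: m₀ = 24,920 kg, m_f = 24,920 − 20,100 = 4,820 kg; Δv = 330×9.8×ln(5.17) = 3234.0×1.6429 ≈ 5313 m/s.
Total Δv = 5992 + 5313 = 11305 m/s.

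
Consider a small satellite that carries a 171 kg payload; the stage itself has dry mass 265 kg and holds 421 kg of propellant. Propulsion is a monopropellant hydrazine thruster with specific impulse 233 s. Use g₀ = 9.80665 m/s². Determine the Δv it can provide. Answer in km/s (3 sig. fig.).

Δv ≈ 1.54 km/s

v_e = Isp · g₀ = 233 × 9.80665 = 2284.9 m/s.
m₀ = payload + dry + propellant = 171 + 265 + 421 = 857 kg.
m_f = payload + dry = 171 + 265 = 436 kg.
From the ideal rocket equation, Δv = v_e · ln(m₀/m_f) = 2284.9 × ln(1.966) = 2284.9 × 0.6758 ≈ 1544.2 m/s.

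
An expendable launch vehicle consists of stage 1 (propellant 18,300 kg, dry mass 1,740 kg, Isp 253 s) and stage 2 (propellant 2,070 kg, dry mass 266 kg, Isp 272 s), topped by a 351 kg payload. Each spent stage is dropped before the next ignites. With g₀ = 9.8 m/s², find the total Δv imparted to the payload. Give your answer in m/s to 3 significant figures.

Ignition mass of stage 1 = 18,300+1,740 + 2,070+266 + 351 = 22,727 kg.
Stage 1: m₀ = 22,727 kg, m_f = 22,727 − 18,300 = 4,427 kg; Δv = 253×9.8×ln(5.134) = 2479.4×1.6358 ≈ 4056 m/s.
Stage 2: m₀ = 2,687 kg, m_f = 2,687 − 2,070 = 617 kg; Δv = 272×9.8×ln(4.355) = 2665.6×1.4713 ≈ 3922 m/s.
Total Δv = 4056 + 3922 = 7978 m/s.

Δv ≈ 7980 m/s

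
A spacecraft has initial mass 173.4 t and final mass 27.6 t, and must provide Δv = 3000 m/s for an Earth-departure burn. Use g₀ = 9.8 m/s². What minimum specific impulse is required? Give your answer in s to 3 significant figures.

ln(m₀/m_f) = ln(173400/27600) = ln(6.283) = 1.8378.
v_e = Δv / ln(m₀/m_f) = 3000 / 1.8378 = 1632.4 m/s.
Isp = v_e / g₀ = 1632.4 / 9.8 = 166.6 s.

Isp ≈ 167 s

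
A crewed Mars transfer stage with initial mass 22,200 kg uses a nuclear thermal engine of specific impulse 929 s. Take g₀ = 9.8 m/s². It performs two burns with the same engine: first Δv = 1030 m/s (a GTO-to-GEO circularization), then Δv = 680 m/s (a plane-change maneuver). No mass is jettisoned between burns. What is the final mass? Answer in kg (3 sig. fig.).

v_e = Isp · g₀ = 929 × 9.8 = 9104.2 m/s.
After the first burn: m = 22200 × exp(−1030/9104.2) = 22200 × 0.89303 = 19,825.3 kg.
After the second burn: m = 19,825.3 × exp(−680/9104.2) = 19,825.3 × 0.92803 = 18,398.5 kg.

final mass ≈ 18400 kg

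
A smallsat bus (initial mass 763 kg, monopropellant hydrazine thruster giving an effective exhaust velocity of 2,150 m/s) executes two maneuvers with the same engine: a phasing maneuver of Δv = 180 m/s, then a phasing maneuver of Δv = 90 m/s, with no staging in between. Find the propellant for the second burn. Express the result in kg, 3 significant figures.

propellant for the second burn ≈ 28.8 kg

After the first burn: m = 763 × exp(−180/2150.0) = 763 × 0.91969 = 701.723 kg.
After the second burn: m = 701.723 × exp(−90/2150.0) = 701.723 × 0.95900 = 672.952 kg.
Second-burn propellant = 701.723 − 672.952 = 28.771 kg.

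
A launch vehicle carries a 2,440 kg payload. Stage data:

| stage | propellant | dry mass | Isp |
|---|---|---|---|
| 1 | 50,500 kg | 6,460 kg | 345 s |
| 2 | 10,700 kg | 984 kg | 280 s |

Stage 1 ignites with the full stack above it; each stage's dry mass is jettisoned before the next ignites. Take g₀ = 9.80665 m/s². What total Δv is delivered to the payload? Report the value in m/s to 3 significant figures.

Δv ≈ 8080 m/s

Ignition mass of stage 1 = 50,500+6,460 + 10,700+984 + 2,440 = 71,084 kg.
Stage 1: m₀ = 71,084 kg, m_f = 71,084 − 50,500 = 20,584 kg; Δv = 345×9.80665×ln(3.453) = 3383.3×1.2393 ≈ 4193 m/s.
Stage 2: m₀ = 14,124 kg, m_f = 14,124 − 10,700 = 3,424 kg; Δv = 280×9.80665×ln(4.125) = 2745.9×1.4171 ≈ 3891 m/s.
Total Δv = 4193 + 3891 = 8084 m/s.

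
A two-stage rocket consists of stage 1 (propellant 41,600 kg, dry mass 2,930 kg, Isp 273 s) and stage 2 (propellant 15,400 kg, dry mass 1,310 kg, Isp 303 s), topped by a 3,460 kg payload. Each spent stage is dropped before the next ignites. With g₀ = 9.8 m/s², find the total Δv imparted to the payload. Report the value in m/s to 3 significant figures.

Ignition mass of stage 1 = 41,600+2,930 + 15,400+1,310 + 3,460 = 64,700 kg.
Stage 1: m₀ = 64,700 kg, m_f = 64,700 − 41,600 = 23,100 kg; Δv = 273×9.8×ln(2.801) = 2675.4×1.0299 ≈ 2755 m/s.
Stage 2: m₀ = 20,170 kg, m_f = 20,170 − 15,400 = 4,770 kg; Δv = 303×9.8×ln(4.229) = 2969.4×1.4419 ≈ 4281 m/s.
Total Δv = 2755 + 4281 = 7036 m/s.

Δv ≈ 7040 m/s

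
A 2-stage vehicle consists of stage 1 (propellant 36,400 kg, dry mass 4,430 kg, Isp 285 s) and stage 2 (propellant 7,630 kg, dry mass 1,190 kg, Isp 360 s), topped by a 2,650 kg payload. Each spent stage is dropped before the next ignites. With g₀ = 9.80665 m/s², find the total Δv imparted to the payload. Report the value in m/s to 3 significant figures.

Ignition mass of stage 1 = 36,400+4,430 + 7,630+1,190 + 2,650 = 52,300 kg.
Stage 1: m₀ = 52,300 kg, m_f = 52,300 − 36,400 = 15,900 kg; Δv = 285×9.80665×ln(3.289) = 2794.9×1.1907 ≈ 3328 m/s.
Stage 2: m₀ = 11,470 kg, m_f = 11,470 − 7,630 = 3,840 kg; Δv = 360×9.80665×ln(2.987) = 3530.4×1.0943 ≈ 3863 m/s.
Total Δv = 3328 + 3863 = 7191 m/s.

Δv ≈ 7190 m/s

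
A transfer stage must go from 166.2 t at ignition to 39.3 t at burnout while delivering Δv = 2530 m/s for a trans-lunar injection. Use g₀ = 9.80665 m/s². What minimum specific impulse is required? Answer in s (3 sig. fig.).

ln(m₀/m_f) = ln(166200/39300) = ln(4.229) = 1.4420.
v_e = Δv / ln(m₀/m_f) = 2530 / 1.4420 = 1754.5 m/s.
Isp = v_e / g₀ = 1754.5 / 9.80665 = 178.9 s.

Isp ≈ 179 s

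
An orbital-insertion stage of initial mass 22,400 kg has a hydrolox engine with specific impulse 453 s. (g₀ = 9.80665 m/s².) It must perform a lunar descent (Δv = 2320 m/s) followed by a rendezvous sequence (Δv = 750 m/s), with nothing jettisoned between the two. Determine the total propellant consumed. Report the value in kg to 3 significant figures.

total propellant consumed ≈ 11200 kg

v_e = Isp · g₀ = 453 × 9.80665 = 4442.4 m/s.
After the first burn: m = 22400 × exp(−2320/4442.4) = 22400 × 0.59319 = 13,287.5 kg.
After the second burn: m = 13,287.5 × exp(−750/4442.4) = 13,287.5 × 0.84465 = 11,223.3 kg.
Total propellant = m₀ − m_final = 22400 − 11,223.3 = 11,176.7 kg.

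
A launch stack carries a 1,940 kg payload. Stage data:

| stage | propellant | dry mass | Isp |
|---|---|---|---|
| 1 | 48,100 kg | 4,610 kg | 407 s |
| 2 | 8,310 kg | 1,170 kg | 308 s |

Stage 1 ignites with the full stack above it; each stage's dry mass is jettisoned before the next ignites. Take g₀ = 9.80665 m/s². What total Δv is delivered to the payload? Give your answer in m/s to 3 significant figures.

Ignition mass of stage 1 = 48,100+4,610 + 8,310+1,170 + 1,940 = 64,130 kg.
Stage 1: m₀ = 64,130 kg, m_f = 64,130 − 48,100 = 16,030 kg; Δv = 407×9.80665×ln(4.001) = 3991.3×1.3865 ≈ 5534 m/s.
Stage 2: m₀ = 11,420 kg, m_f = 11,420 − 8,310 = 3,110 kg; Δv = 308×9.80665×ln(3.672) = 3020.4×1.3007 ≈ 3929 m/s.
Total Δv = 5534 + 3929 = 9463 m/s.

Δv ≈ 9460 m/s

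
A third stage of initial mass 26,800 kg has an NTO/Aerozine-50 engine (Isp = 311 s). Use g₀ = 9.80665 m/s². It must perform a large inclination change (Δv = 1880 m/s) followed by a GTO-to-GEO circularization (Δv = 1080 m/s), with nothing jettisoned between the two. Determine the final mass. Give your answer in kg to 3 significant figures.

v_e = Isp · g₀ = 311 × 9.80665 = 3049.9 m/s.
After the first burn: m = 26800 × exp(−1880/3049.9) = 26800 × 0.53987 = 14,468.5 kg.
After the second burn: m = 14,468.5 × exp(−1080/3049.9) = 14,468.5 × 0.70180 = 10,154 kg.

final mass ≈ 10200 kg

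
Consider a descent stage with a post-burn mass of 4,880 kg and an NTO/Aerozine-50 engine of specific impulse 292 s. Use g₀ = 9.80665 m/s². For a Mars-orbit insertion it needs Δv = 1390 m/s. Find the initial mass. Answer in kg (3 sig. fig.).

v_e = Isp · g₀ = 292 × 9.80665 = 2863.5 m/s.
By the Tsiolkovsky rocket equation, m₀/m_f = exp(Δv / v_e) = exp(1390 / 2863.5) = exp(0.4854) = 1.6248.
m₀ = m_f × 1.6248 = 4,880 × 1.6248 = 7,929.02 kg.

initial mass ≈ 7930 kg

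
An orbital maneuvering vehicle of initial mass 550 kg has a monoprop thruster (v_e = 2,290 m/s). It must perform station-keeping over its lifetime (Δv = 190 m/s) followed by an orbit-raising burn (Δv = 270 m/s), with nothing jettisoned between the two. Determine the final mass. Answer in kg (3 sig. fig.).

final mass ≈ 450 kg

After the first burn: m = 550 × exp(−190/2290.0) = 550 × 0.92038 = 506.209 kg.
After the second burn: m = 506.209 × exp(−270/2290.0) = 506.209 × 0.88878 = 449.908 kg.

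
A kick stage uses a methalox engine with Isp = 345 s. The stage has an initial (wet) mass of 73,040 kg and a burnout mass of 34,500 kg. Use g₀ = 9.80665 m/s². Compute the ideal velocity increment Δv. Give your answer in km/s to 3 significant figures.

v_e = Isp · g₀ = 345 × 9.80665 = 3383.3 m/s.
By the Tsiolkovsky rocket equation, Δv = v_e · ln(m₀/m_f) = 3383.3 × ln(2.117) = 3383.3 × 0.7500 ≈ 2537.6 m/s.

Δv ≈ 2.54 km/s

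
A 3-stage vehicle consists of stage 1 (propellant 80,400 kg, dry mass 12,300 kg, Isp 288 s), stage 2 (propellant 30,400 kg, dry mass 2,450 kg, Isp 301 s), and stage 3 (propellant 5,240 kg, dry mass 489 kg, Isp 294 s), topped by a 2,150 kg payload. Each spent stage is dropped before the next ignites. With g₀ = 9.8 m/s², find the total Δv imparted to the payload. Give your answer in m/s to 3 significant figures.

Ignition mass of stage 1 = 80,400+12,300 + 30,400+2,450 + 5,240+489 + 2,150 = 133,429 kg.
Stage 1: m₀ = 133,429 kg, m_f = 133,429 − 80,400 = 53,029 kg; Δv = 288×9.8×ln(2.516) = 2822.4×0.9227 ≈ 2604 m/s.
Stage 2: m₀ = 40,729 kg, m_f = 40,729 − 30,400 = 10,329 kg; Δv = 301×9.8×ln(3.943) = 2949.8×1.3720 ≈ 4047 m/s.
Stage 3: m₀ = 7,879 kg, m_f = 7,879 − 5,240 = 2,639 kg; Δv = 294×9.8×ln(2.986) = 2881.2×1.0938 ≈ 3151 m/s.
Total Δv = 2604 + 4047 + 3151 = 9802 m/s.

Δv ≈ 9800 m/s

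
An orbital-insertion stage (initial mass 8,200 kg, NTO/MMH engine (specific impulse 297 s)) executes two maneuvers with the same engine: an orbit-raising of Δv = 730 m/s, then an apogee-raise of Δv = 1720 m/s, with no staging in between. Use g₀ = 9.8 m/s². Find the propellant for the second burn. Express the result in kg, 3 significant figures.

v_e = Isp · g₀ = 297 × 9.8 = 2910.6 m/s.
After the first burn: m = 8200 × exp(−730/2910.6) = 8200 × 0.77817 = 6,380.99 kg.
After the second burn: m = 6,380.99 × exp(−1720/2910.6) = 6,380.99 × 0.55380 = 3,533.79 kg.
Second-burn propellant = 6,380.99 − 3,533.79 = 2,847.2 kg.

propellant for the second burn ≈ 2850 kg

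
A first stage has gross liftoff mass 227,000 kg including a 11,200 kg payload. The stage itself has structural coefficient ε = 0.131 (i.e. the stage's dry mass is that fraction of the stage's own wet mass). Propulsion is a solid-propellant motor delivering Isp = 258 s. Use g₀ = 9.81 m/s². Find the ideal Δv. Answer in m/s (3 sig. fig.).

Δv ≈ 4430 m/s

Stage wet mass = m₀ − payload = 227,000 − 11,200 = 215,800 kg.
Stage dry mass = ε × stage wet mass = 0.131 × 215,800 = 28,269.8 kg.
Burnout mass m_f = stage dry + payload = 28,269.8 + 11,200 = 39,469.8 kg.
v_e = Isp · g₀ = 258 × 9.81 = 2531.0 m/s.
Δv = v_e · ln(227,000/39,469.8) = 2531.0 × ln(5.751) = 2531.0 × 1.7494 ≈ 4428 m/s.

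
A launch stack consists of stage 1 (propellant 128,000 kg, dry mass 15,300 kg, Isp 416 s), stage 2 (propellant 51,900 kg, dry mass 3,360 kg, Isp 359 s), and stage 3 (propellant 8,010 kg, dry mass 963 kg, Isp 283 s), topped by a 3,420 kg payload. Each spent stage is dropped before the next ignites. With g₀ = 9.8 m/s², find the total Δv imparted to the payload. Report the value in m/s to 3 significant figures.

Δv ≈ 11800 m/s

Ignition mass of stage 1 = 128,000+15,300 + 51,900+3,360 + 8,010+963 + 3,420 = 210,953 kg.
Stage 1: m₀ = 210,953 kg, m_f = 210,953 − 128,000 = 82,953 kg; Δv = 416×9.8×ln(2.543) = 4076.8×0.9334 ≈ 3805 m/s.
Stage 2: m₀ = 67,653 kg, m_f = 67,653 − 51,900 = 15,753 kg; Δv = 359×9.8×ln(4.295) = 3518.2×1.4574 ≈ 5127 m/s.
Stage 3: m₀ = 12,393 kg, m_f = 12,393 − 8,010 = 4,383 kg; Δv = 283×9.8×ln(2.828) = 2773.4×1.0394 ≈ 2883 m/s.
Total Δv = 3805 + 5127 + 2883 = 11815 m/s.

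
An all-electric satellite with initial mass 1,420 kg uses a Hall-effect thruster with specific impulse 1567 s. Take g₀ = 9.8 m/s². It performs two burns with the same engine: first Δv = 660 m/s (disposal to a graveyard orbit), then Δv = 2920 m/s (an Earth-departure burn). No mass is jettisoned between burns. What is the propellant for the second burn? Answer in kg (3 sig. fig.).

propellant for the second burn ≈ 236 kg

v_e = Isp · g₀ = 1567 × 9.8 = 15356.6 m/s.
After the first burn: m = 1420 × exp(−660/15356.6) = 1420 × 0.95793 = 1,360.26 kg.
After the second burn: m = 1,360.26 × exp(−2920/15356.6) = 1,360.26 × 0.82684 = 1,124.72 kg.
Second-burn propellant = 1,360.26 − 1,124.72 = 235.54 kg.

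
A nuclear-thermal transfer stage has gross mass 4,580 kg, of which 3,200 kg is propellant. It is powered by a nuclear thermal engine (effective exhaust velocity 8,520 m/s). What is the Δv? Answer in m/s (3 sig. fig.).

m_f = m₀ − m_prop = 4,580 − 3,200 = 1,380 kg.
Rocket equation: Δv = v_e · ln(m₀/m_f) = 8520.0 × ln(3.319) = 8520.0 × 1.1996 ≈ 10220.7 m/s.

Δv ≈ 10200 m/s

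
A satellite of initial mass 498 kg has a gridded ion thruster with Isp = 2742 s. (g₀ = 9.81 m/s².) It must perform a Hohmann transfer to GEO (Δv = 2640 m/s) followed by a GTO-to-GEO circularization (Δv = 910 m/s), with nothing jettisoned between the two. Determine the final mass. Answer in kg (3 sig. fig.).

v_e = Isp · g₀ = 2742 × 9.81 = 26899.0 m/s.
After the first burn: m = 498 × exp(−2640/26899.0) = 498 × 0.90652 = 451.447 kg.
After the second burn: m = 451.447 × exp(−910/26899.0) = 451.447 × 0.96674 = 436.432 kg.

final mass ≈ 436 kg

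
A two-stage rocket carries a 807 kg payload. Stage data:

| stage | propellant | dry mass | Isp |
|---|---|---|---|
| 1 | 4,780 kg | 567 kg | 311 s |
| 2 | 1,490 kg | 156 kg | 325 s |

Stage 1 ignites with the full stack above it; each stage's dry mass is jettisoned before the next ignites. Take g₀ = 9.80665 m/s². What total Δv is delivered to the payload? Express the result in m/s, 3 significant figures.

Ignition mass of stage 1 = 4,780+567 + 1,490+156 + 807 = 7,800 kg.
Stage 1: m₀ = 7,800 kg, m_f = 7,800 − 4,780 = 3,020 kg; Δv = 311×9.80665×ln(2.583) = 3049.9×0.9489 ≈ 2894 m/s.
Stage 2: m₀ = 2,453 kg, m_f = 2,453 − 1,490 = 963 kg; Δv = 325×9.80665×ln(2.547) = 3187.2×0.9350 ≈ 2980 m/s.
Total Δv = 2894 + 2980 = 5874 m/s.

Δv ≈ 5870 m/s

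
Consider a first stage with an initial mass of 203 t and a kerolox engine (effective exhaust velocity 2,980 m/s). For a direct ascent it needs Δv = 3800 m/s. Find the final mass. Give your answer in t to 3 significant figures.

final mass ≈ 56.7 t

By the Tsiolkovsky rocket equation, m₀/m_f = exp(Δv / v_e) = exp(3800 / 2980.0) = exp(1.2752) = 3.5793.
m_f = m₀ / 3.5793 = 203 / 3.5793 = 56.715 t.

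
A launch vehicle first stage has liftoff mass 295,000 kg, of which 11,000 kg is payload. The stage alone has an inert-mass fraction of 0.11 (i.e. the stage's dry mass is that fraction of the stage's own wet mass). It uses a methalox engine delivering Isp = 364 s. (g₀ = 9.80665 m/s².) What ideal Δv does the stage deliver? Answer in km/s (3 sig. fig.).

Δv ≈ 6.94 km/s

Stage wet mass = m₀ − payload = 295,000 − 11,000 = 284,000 kg.
Stage dry mass = ε × stage wet mass = 0.11 × 284,000 = 31,240 kg.
Burnout mass m_f = stage dry + payload = 31,240 + 11,000 = 42,240 kg.
v_e = Isp · g₀ = 364 × 9.80665 = 3569.6 m/s.
Δv = v_e · ln(295,000/42,240) = 3569.6 × ln(6.984) = 3569.6 × 1.9436 ≈ 6938 m/s.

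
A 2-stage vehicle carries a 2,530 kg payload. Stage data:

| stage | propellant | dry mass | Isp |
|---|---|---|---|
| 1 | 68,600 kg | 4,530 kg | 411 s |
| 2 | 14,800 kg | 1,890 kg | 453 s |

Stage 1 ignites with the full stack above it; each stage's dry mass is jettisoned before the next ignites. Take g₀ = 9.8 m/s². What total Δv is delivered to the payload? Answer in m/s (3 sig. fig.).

Δv ≈ 12000 m/s

Ignition mass of stage 1 = 68,600+4,530 + 14,800+1,890 + 2,530 = 92,350 kg.
Stage 1: m₀ = 92,350 kg, m_f = 92,350 − 68,600 = 23,750 kg; Δv = 411×9.8×ln(3.888) = 4027.8×1.3580 ≈ 5470 m/s.
Stage 2: m₀ = 19,220 kg, m_f = 19,220 − 14,800 = 4,420 kg; Δv = 453×9.8×ln(4.348) = 4439.4×1.4698 ≈ 6525 m/s.
Total Δv = 5470 + 6525 = 11995 m/s.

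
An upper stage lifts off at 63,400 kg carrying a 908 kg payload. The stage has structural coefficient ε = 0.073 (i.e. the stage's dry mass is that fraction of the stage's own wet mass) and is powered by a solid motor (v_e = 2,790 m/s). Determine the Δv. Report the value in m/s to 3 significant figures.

Δv ≈ 6840 m/s

Stage wet mass = m₀ − payload = 63,400 − 908 = 62,492 kg.
Stage dry mass = ε × stage wet mass = 0.073 × 62,492 = 4,561.92 kg.
Burnout mass m_f = stage dry + payload = 4,561.92 + 908 = 5,469.92 kg.
Δv = v_e · ln(63,400/5,469.92) = 2790.0 × ln(11.59) = 2790.0 × 2.4502 ≈ 6836 m/s.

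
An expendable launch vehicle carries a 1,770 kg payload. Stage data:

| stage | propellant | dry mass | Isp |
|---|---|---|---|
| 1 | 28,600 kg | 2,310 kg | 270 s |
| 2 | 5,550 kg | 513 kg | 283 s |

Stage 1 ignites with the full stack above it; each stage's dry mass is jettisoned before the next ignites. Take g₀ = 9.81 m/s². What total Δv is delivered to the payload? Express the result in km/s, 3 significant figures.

Δv ≈ 6.97 km/s

Ignition mass of stage 1 = 28,600+2,310 + 5,550+513 + 1,770 = 38,743 kg.
Stage 1: m₀ = 38,743 kg, m_f = 38,743 − 28,600 = 10,143 kg; Δv = 270×9.81×ln(3.82) = 2648.7×1.3402 ≈ 3550 m/s.
Stage 2: m₀ = 7,833 kg, m_f = 7,833 − 5,550 = 2,283 kg; Δv = 283×9.81×ln(3.431) = 2776.2×1.2329 ≈ 3423 m/s.
Total Δv = 3550 + 3423 = 6973 m/s.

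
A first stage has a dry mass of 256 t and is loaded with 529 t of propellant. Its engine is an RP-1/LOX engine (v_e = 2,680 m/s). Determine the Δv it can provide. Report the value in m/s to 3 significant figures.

Δv ≈ 3000 m/s

m₀ = m_dry + m_prop = 256 + 529 = 785 t.
From the ideal rocket equation, Δv = v_e · ln(m₀/m_f) = 2680.0 × ln(3.066) = 2680.0 × 1.1205 ≈ 3003.0 m/s.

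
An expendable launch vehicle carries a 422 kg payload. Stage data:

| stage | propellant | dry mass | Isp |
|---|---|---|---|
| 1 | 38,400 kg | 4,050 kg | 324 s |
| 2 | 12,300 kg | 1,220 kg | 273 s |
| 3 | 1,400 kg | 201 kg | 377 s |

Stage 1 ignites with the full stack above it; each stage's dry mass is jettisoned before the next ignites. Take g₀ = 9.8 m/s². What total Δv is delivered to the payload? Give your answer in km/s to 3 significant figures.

Ignition mass of stage 1 = 38,400+4,050 + 12,300+1,220 + 1,400+201 + 422 = 57,993 kg.
Stage 1: m₀ = 57,993 kg, m_f = 57,993 − 38,400 = 19,593 kg; Δv = 324×9.8×ln(2.96) = 3175.2×1.0851 ≈ 3446 m/s.
Stage 2: m₀ = 15,543 kg, m_f = 15,543 − 12,300 = 3,243 kg; Δv = 273×9.8×ln(4.793) = 2675.4×1.5671 ≈ 4193 m/s.
Stage 3: m₀ = 2,023 kg, m_f = 2,023 − 1,400 = 623 kg; Δv = 377×9.8×ln(3.247) = 3694.6×1.1778 ≈ 4351 m/s.
Total Δv = 3446 + 4193 + 4351 = 11990 m/s.

Δv ≈ 12.0 km/s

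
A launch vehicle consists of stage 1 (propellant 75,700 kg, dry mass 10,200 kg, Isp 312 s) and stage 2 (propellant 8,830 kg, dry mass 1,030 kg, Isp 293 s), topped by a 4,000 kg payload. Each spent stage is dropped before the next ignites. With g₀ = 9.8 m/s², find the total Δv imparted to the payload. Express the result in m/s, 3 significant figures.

Ignition mass of stage 1 = 75,700+10,200 + 8,830+1,030 + 4,000 = 99,760 kg.
Stage 1: m₀ = 99,760 kg, m_f = 99,760 − 75,700 = 24,060 kg; Δv = 312×9.8×ln(4.146) = 3057.6×1.4222 ≈ 4349 m/s.
Stage 2: m₀ = 13,860 kg, m_f = 13,860 − 8,830 = 5,030 kg; Δv = 293×9.8×ln(2.755) = 2871.4×1.0136 ≈ 2910 m/s.
Total Δv = 4349 + 2910 = 7259 m/s.

Δv ≈ 7260 m/s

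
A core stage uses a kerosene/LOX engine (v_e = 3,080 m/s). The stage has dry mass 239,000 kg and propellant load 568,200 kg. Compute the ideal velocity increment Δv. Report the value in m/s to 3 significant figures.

m₀ = m_dry + m_prop = 239,000 + 568,200 = 807,200 kg.
Δv = v_e · ln(m₀/m_f) = 3080.0 × ln(3.377) = 3080.0 × 1.2171 ≈ 3748.7 m/s.

Δv ≈ 3750 m/s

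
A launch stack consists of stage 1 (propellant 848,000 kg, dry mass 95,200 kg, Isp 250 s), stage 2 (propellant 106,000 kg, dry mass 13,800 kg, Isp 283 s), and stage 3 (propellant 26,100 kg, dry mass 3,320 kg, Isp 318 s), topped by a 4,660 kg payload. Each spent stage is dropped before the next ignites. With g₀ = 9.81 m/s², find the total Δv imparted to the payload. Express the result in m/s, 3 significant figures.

Ignition mass of stage 1 = 848,000+95,200 + 106,000+13,800 + 26,100+3,320 + 4,660 = 1,097,080 kg.
Stage 1: m₀ = 1,097,080 kg, m_f = 1,097,080 − 848,000 = 249,080 kg; Δv = 250×9.81×ln(4.405) = 2452.5×1.4826 ≈ 3636 m/s.
Stage 2: m₀ = 153,880 kg, m_f = 153,880 − 106,000 = 47,880 kg; Δv = 283×9.81×ln(3.214) = 2776.2×1.1675 ≈ 3241 m/s.
Stage 3: m₀ = 34,080 kg, m_f = 34,080 − 26,100 = 7,980 kg; Δv = 318×9.81×ln(4.271) = 3119.6×1.4518 ≈ 4529 m/s.
Total Δv = 3636 + 3241 + 4529 = 11406 m/s.

Δv ≈ 11400 m/s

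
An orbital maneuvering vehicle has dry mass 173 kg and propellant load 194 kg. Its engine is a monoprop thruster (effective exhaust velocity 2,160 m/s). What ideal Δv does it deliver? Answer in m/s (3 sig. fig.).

m₀ = m_dry + m_prop = 173 + 194 = 367 kg.
Δv = v_e · ln(m₀/m_f) = 2160.0 × ln(2.121) = 2160.0 × 0.7521 ≈ 1624.5 m/s.

Δv ≈ 1620 m/s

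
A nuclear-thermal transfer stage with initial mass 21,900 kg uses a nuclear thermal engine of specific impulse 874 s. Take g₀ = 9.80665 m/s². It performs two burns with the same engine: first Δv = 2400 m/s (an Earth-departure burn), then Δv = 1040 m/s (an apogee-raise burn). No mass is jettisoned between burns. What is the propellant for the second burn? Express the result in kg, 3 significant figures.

v_e = Isp · g₀ = 874 × 9.80665 = 8571.0 m/s.
After the first burn: m = 21900 × exp(−2400/8571.0) = 21900 × 0.75577 = 16,551.4 kg.
After the second burn: m = 16,551.4 × exp(−1040/8571.0) = 16,551.4 × 0.88573 = 14,660.1 kg.
Second-burn propellant = 16,551.4 − 14,660.1 = 1,891.3 kg.

propellant for the second burn ≈ 1890 kg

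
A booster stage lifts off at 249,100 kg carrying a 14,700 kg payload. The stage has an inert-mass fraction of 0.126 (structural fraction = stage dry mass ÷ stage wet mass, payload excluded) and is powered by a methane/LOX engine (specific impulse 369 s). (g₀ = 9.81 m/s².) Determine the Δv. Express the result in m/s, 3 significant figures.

Stage wet mass = m₀ − payload = 249,100 − 14,700 = 234,400 kg.
Stage dry mass = ε × stage wet mass = 0.126 × 234,400 = 29,534.4 kg.
Burnout mass m_f = stage dry + payload = 29,534.4 + 14,700 = 44,234.4 kg.
v_e = Isp · g₀ = 369 × 9.81 = 3619.9 m/s.
Δv = v_e · ln(249,100/44,234.4) = 3619.9 × ln(5.631) = 3619.9 × 1.7284 ≈ 6256 m/s.

Δv ≈ 6260 m/s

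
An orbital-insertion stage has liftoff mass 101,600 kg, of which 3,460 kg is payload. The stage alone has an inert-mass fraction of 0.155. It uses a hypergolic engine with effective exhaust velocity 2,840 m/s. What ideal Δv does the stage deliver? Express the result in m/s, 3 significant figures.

Δv ≈ 4810 m/s

Stage wet mass = m₀ − payload = 101,600 − 3,460 = 98,140 kg.
Stage dry mass = ε × stage wet mass = 0.155 × 98,140 = 15,211.7 kg.
Burnout mass m_f = stage dry + payload = 15,211.7 + 3,460 = 18,671.7 kg.
By the Tsiolkovsky rocket equation, Δv = v_e · ln(101,600/18,671.7) = 2840.0 × ln(5.441) = 2840.0 × 1.6940 ≈ 4811 m/s.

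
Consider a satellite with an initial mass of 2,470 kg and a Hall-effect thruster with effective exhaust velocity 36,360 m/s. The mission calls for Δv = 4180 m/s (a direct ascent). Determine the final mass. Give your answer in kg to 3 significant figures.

m₀/m_f = exp(Δv / v_e) = exp(4180 / 36360.0) = exp(0.1150) = 1.1218.
m_f = m₀ / 1.1218 = 2,470 / 1.1218 = 2,201.82 kg.

final mass ≈ 2200 kg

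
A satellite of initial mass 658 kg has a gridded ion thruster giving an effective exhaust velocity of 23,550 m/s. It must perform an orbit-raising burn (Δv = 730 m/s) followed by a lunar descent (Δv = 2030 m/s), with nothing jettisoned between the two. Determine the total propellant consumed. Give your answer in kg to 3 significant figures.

total propellant consumed ≈ 72.8 kg

After the first burn: m = 658 × exp(−730/23550.0) = 658 × 0.96948 = 637.918 kg.
After the second burn: m = 637.918 × exp(−2030/23550.0) = 637.918 × 0.91741 = 585.232 kg.
Total propellant = m₀ − m_final = 658 − 585.232 = 72.768 kg.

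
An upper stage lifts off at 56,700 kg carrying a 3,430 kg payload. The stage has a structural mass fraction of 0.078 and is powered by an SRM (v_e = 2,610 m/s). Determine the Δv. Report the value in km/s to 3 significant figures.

Δv ≈ 5.25 km/s

Stage wet mass = m₀ − payload = 56,700 − 3,430 = 53,270 kg.
Stage dry mass = ε × stage wet mass = 0.078 × 53,270 = 4,155.06 kg.
Burnout mass m_f = stage dry + payload = 4,155.06 + 3,430 = 7,585.06 kg.
Using Δv = v_e ln(m₀/m_f): Δv = v_e · ln(56,700/7,585.06) = 2610.0 × ln(7.475) = 2610.0 × 2.0116 ≈ 5250 m/s.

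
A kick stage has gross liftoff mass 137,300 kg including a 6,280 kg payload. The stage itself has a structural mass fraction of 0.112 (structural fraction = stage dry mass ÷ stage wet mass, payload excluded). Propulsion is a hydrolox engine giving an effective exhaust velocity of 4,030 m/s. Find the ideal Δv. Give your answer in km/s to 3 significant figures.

Δv ≈ 7.58 km/s

Stage wet mass = m₀ − payload = 137,300 − 6,280 = 131,020 kg.
Stage dry mass = ε × stage wet mass = 0.112 × 131,020 = 14,674.2 kg.
Burnout mass m_f = stage dry + payload = 14,674.2 + 6,280 = 20,954.2 kg.
By the Tsiolkovsky rocket equation, Δv = v_e · ln(137,300/20,954.2) = 4030.0 × ln(6.552) = 4030.0 × 1.8798 ≈ 7576 m/s.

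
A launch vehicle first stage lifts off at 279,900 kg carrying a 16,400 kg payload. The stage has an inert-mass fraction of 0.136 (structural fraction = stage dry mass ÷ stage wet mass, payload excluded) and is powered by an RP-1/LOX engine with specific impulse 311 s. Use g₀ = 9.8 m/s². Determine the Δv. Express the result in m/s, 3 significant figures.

Stage wet mass = m₀ − payload = 279,900 − 16,400 = 263,500 kg.
Stage dry mass = ε × stage wet mass = 0.136 × 263,500 = 35,836 kg.
Burnout mass m_f = stage dry + payload = 35,836 + 16,400 = 52,236 kg.
v_e = Isp · g₀ = 311 × 9.8 = 3047.8 m/s.
By the Tsiolkovsky rocket equation, Δv = v_e · ln(279,900/52,236) = 3047.8 × ln(5.358) = 3047.8 × 1.6787 ≈ 5116 m/s.

Δv ≈ 5120 m/s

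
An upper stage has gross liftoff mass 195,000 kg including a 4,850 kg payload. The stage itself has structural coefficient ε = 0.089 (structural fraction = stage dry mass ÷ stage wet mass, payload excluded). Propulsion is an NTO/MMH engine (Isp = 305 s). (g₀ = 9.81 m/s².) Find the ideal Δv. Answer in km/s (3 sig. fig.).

Stage wet mass = m₀ − payload = 195,000 − 4,850 = 190,150 kg.
Stage dry mass = ε × stage wet mass = 0.089 × 190,150 = 16,923.4 kg.
Burnout mass m_f = stage dry + payload = 16,923.4 + 4,850 = 21,773.4 kg.
v_e = Isp · g₀ = 305 × 9.81 = 2992.1 m/s.
By the Tsiolkovsky rocket equation, Δv = v_e · ln(195,000/21,773.4) = 2992.1 × ln(8.956) = 2992.1 × 2.1923 ≈ 6560 m/s.

Δv ≈ 6.56 km/s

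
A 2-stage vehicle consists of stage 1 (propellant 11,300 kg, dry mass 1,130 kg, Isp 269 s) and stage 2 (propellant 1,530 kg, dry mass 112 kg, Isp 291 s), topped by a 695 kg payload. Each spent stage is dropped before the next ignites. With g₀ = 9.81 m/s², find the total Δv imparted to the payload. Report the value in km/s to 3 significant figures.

Δv ≈ 6.86 km/s

Ignition mass of stage 1 = 11,300+1,130 + 1,530+112 + 695 = 14,767 kg.
Stage 1: m₀ = 14,767 kg, m_f = 14,767 − 11,300 = 3,467 kg; Δv = 269×9.81×ln(4.259) = 2638.9×1.4491 ≈ 3824 m/s.
Stage 2: m₀ = 2,337 kg, m_f = 2,337 − 1,530 = 807 kg; Δv = 291×9.81×ln(2.896) = 2854.7×1.0633 ≈ 3035 m/s.
Total Δv = 3824 + 3035 = 6859 m/s.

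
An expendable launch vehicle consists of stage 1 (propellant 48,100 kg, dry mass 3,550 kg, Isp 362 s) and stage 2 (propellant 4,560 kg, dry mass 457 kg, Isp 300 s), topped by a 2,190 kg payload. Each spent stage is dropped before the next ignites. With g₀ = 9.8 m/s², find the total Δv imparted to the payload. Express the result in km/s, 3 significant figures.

Δv ≈ 8.97 km/s

Ignition mass of stage 1 = 48,100+3,550 + 4,560+457 + 2,190 = 58,857 kg.
Stage 1: m₀ = 58,857 kg, m_f = 58,857 − 48,100 = 10,757 kg; Δv = 362×9.8×ln(5.472) = 3547.6×1.6996 ≈ 6029 m/s.
Stage 2: m₀ = 7,207 kg, m_f = 7,207 − 4,560 = 2,647 kg; Δv = 300×9.8×ln(2.723) = 2940.0×1.0016 ≈ 2945 m/s.
Total Δv = 6029 + 2945 = 8974 m/s.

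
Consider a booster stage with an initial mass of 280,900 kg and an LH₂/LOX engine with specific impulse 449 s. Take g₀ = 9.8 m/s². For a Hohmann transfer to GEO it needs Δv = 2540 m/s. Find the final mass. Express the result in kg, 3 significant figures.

v_e = Isp · g₀ = 449 × 9.8 = 4400.2 m/s.
By the Tsiolkovsky rocket equation, m₀/m_f = exp(Δv / v_e) = exp(2540 / 4400.2) = exp(0.5772) = 1.7811.
m_f = m₀ / 1.7811 = 280,900 / 1.7811 = 157,712 kg.

final mass ≈ 158000 kg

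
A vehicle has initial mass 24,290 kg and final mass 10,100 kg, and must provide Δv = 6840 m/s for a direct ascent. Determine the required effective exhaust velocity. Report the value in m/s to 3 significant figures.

v_e ≈ 7790 m/s

ln(m₀/m_f) = ln(24290/10100) = ln(2.405) = 0.8775.
v_e = Δv / ln(m₀/m_f) = 6840 / 0.8775 = 7794.6 m/s.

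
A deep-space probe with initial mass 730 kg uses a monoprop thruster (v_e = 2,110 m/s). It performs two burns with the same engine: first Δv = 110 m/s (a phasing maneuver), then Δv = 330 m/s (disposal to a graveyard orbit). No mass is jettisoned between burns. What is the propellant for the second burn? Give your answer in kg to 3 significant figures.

After the first burn: m = 730 × exp(−110/2110.0) = 730 × 0.94920 = 692.916 kg.
After the second burn: m = 692.916 × exp(−330/2110.0) = 692.916 × 0.85522 = 592.596 kg.
Second-burn propellant = 692.916 − 592.596 = 100.32 kg.

propellant for the second burn ≈ 100 kg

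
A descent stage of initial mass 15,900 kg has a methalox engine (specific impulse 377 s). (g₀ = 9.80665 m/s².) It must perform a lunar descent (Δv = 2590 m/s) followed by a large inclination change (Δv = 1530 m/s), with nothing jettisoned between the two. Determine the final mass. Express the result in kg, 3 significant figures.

v_e = Isp · g₀ = 377 × 9.80665 = 3697.1 m/s.
After the first burn: m = 15900 × exp(−2590/3697.1) = 15900 × 0.49631 = 7,891.33 kg.
After the second burn: m = 7,891.33 × exp(−1530/3697.1) = 7,891.33 × 0.66111 = 5,217.04 kg.

final mass ≈ 5220 kg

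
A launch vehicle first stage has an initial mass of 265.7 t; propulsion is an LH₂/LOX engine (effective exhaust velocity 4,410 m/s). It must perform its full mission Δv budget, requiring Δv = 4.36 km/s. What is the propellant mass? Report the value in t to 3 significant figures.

propellant mass ≈ 167 t

m₀/m_f = exp(Δv / v_e) = exp(4360 / 4410.0) = exp(0.9887) = 2.6876.
m_f = 265.7 / 2.6876 = 98.8614 t, so propellant = m₀ − m_f = 265.7 − 98.8614 = 166.8386 t.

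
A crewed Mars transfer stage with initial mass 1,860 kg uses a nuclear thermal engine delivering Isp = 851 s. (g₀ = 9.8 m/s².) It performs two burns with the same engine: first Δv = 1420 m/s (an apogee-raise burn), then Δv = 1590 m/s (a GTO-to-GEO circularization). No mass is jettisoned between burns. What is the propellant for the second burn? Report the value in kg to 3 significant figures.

propellant for the second burn ≈ 272 kg

v_e = Isp · g₀ = 851 × 9.8 = 8339.8 m/s.
After the first burn: m = 1860 × exp(−1420/8339.8) = 1860 × 0.84344 = 1,568.8 kg.
After the second burn: m = 1,568.8 × exp(−1590/8339.8) = 1,568.8 × 0.82642 = 1,296.49 kg.
Second-burn propellant = 1,568.8 − 1,296.49 = 272.31 kg.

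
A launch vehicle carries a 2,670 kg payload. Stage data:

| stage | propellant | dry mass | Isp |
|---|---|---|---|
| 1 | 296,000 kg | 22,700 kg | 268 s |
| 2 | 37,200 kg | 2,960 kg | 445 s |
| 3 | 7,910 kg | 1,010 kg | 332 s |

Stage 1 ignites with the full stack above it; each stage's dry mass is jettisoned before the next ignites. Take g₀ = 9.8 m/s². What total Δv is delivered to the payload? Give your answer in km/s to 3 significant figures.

Ignition mass of stage 1 = 296,000+22,700 + 37,200+2,960 + 7,910+1,010 + 2,670 = 370,450 kg.
Stage 1: m₀ = 370,450 kg, m_f = 370,450 − 296,000 = 74,450 kg; Δv = 268×9.8×ln(4.976) = 2626.4×1.6046 ≈ 4214 m/s.
Stage 2: m₀ = 51,750 kg, m_f = 51,750 − 37,200 = 14,550 kg; Δv = 445×9.8×ln(3.557) = 4361.0×1.2688 ≈ 5533 m/s.
Stage 3: m₀ = 11,590 kg, m_f = 11,590 − 7,910 = 3,680 kg; Δv = 332×9.8×ln(3.149) = 3253.6×1.1472 ≈ 3733 m/s.
Total Δv = 4214 + 5533 + 3733 = 13480 m/s.

Δv ≈ 13.5 km/s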